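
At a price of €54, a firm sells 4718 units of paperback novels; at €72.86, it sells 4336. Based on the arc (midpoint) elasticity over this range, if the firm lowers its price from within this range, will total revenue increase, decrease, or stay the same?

Arc ε = (-382/18.86)(63.43/4527.0) ≈ -0.284.
|ε| = 0.28 < 1, so demand is inelastic. A price cut therefore reduces total revenue.

decrease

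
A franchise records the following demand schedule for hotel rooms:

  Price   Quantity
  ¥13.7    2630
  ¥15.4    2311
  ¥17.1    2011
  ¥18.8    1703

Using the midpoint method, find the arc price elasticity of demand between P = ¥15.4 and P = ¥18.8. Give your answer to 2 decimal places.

-1.52

At P = 15.4, Q = 2311; at P = 18.8, Q = 1703.
ΔQ = -608, ΔP = 3.4. Midpoints: P̄ = 17.10, Q̄ = 2007.0.
ε = (ΔQ/ΔP)(P̄/Q̄) = (-608/3.4)(17.10/2007.0).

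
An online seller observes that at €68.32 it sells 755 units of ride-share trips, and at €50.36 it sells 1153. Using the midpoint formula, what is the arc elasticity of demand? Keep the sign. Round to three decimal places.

ΔQ = 1153 − 755 = 398; ΔP = 50.36 − 68.32 = -17.96.
Midpoints: P̄ = 59.34, Q̄ = 954.0.
ε = (ΔQ/ΔP)(P̄/Q̄) = (398/-17.96)(59.34/954.0).

-1.378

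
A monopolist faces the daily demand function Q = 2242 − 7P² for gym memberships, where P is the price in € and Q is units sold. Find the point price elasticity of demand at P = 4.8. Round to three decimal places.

-0.155

At P = 4.8, Q = 2080.720.
dQ/dP = −14P = -67.200.
ε = (dQ/dP)(P/Q) = (-67.200)(4.8/2080.720).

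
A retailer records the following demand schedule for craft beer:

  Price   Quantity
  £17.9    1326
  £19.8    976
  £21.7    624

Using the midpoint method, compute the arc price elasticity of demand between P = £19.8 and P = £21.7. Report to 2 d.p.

At P = 19.8, Q = 976; at P = 21.7, Q = 624.
ΔQ = -352, ΔP = 1.9. Midpoints: P̄ = 20.75, Q̄ = 800.0.
ε = (ΔQ/ΔP)(P̄/Q̄) = (-352/1.9)(20.75/800.0).

-4.81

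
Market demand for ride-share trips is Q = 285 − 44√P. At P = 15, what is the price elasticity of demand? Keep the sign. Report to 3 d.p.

-0.744

At P = 15, Q = 114.589.
dQ/dP = −44/(2√P) = -5.680.
ε = (dQ/dP)(P/Q) = (-5.680)(15/114.589).
|ε| < 1, so demand is inelastic at this price.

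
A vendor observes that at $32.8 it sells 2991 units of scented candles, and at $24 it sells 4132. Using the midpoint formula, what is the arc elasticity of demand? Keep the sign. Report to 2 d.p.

-1.03

ΔQ = 4132 − 2991 = 1141; ΔP = 24 − 32.8 = -8.8.
Midpoints: P̄ = 28.40, Q̄ = 3561.5.
ε = (ΔQ/ΔP)(P̄/Q̄) = (1141/-8.8)(28.40/3561.5).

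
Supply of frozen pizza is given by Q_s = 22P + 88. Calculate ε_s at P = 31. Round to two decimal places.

At P = 31, Q_s = 770.
dQ_s/dP = 22.
ε_s = (dQ_s/dP)(P/Q_s) = (22)(31/770).

0.89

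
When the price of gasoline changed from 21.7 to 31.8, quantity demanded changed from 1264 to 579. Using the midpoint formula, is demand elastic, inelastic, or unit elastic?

elastic

Arc ε ≈ -1.969.
|ε| = 1.97 > 1.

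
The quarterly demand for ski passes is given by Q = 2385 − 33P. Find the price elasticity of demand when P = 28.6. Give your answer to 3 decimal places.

-0.655

At P = 28.6, Q = 1441.200.
dQ/dP = −33.
ε = (dQ/dP)(P/Q) = (-33)(28.6/1441.200).
|ε| < 1, so demand is inelastic at this price.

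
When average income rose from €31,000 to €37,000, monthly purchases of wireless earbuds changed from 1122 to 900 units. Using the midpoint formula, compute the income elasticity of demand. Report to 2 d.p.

-1.24

ΔQ = -222, ΔI = 6000. Midpoints: Ī = 34,000, Q̄ = 1011.0.
ε_I = (ΔQ/ΔI)(Ī/Q̄) = (-222/6000)(34000/1011.0).
ε_I < 0, so the good is inferior.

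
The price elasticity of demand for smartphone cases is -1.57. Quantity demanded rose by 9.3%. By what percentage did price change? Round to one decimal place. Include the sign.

-5.9%

%ΔP ≈ %ΔQ / ε = (9.3%)/(-1.57) = -5.92%.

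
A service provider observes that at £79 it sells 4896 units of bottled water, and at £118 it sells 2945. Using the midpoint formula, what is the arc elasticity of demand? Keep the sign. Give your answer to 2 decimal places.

ΔQ = 2945 − 4896 = -1951; ΔP = 118 − 79 = 39.
Midpoints: P̄ = 98.50, Q̄ = 3920.5.
ε = (ΔQ/ΔP)(P̄/Q̄) = (-1951/39)(98.50/3920.5).

-1.26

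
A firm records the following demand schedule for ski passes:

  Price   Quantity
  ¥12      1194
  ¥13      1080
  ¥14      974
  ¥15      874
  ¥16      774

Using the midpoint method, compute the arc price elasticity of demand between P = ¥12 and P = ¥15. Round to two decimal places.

At P = 12, Q = 1194; at P = 15, Q = 874.
ΔQ = -320, ΔP = 3. Midpoints: P̄ = 13.50, Q̄ = 1034.0.
ε = (ΔQ/ΔP)(P̄/Q̄) = (-320/3)(13.50/1034.0).

-1.39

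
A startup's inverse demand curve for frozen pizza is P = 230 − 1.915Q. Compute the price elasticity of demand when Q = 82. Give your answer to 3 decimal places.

-0.465

At Q = 82, P = 230 − 1.915(82) = 72.97.
dP/dQ = −1.915, so dQ/dP = 1/(−1.915) = -0.522.
ε = (dQ/dP)(P/Q) = (-0.522)(72.97/82).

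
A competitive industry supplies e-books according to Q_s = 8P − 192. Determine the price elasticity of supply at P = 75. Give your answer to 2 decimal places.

1.47

At P = 75, Q_s = 408.
dQ_s/dP = 8.
ε_s = (dQ_s/dP)(P/Q_s) = (8)(75/408).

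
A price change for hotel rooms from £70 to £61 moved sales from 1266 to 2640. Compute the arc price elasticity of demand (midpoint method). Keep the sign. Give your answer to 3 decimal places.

ΔQ = 2640 − 1266 = 1374; ΔP = 61 − 70 = -9.
Midpoints: P̄ = 65.50, Q̄ = 1953.0.
ε = (ΔQ/ΔP)(P̄/Q̄) = (1374/-9)(65.50/1953.0).

-5.120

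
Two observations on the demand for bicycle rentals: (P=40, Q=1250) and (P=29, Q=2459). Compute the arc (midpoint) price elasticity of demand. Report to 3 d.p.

ΔQ = 2459 − 1250 = 1209; ΔP = 29 − 40 = -11.
Midpoints: P̄ = 34.50, Q̄ = 1854.5.
ε = (ΔQ/ΔP)(P̄/Q̄) = (1209/-11)(34.50/1854.5).

-2.045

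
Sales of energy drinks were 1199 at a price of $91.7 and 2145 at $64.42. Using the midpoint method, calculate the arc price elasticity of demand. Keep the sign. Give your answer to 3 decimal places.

-1.619

ΔQ = 2145 − 1199 = 946; ΔP = 64.42 − 91.7 = -27.28.
Midpoints: P̄ = 78.06, Q̄ = 1672.0.
ε = (ΔQ/ΔP)(P̄/Q̄) = (946/-27.28)(78.06/1672.0).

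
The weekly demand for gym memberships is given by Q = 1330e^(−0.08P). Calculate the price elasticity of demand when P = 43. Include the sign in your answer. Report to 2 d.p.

At P = 43, Q = 42.646.
dQ/dP = −0.08·1330e^(−0.08P) = −0.08Q = -3.412.
ε = (dQ/dP)(P/Q) = (-3.412)(43/42.646).

-3.44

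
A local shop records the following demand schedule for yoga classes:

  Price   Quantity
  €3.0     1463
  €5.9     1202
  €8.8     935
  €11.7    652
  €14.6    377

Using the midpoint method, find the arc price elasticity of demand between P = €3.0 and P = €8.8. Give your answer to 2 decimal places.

-0.45

At P = 3.0, Q = 1463; at P = 8.8, Q = 935.
ΔQ = -528, ΔP = 5.8. Midpoints: P̄ = 5.90, Q̄ = 1199.0.
ε = (ΔQ/ΔP)(P̄/Q̄) = (-528/5.8)(5.90/1199.0).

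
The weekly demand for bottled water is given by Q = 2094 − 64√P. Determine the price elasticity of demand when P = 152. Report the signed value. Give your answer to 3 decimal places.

At P = 152, Q = 1304.955.
dQ/dP = −64/(2√P) = -2.596.
ε = (dQ/dP)(P/Q) = (-2.596)(152/1304.955).
|ε| < 1, so demand is inelastic at this price.

-0.302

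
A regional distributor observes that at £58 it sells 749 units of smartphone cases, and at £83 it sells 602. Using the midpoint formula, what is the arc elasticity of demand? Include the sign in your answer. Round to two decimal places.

ΔQ = 602 − 749 = -147; ΔP = 83 − 58 = 25.
Midpoints: P̄ = 70.50, Q̄ = 675.5.
ε = (ΔQ/ΔP)(P̄/Q̄) = (-147/25)(70.50/675.5).

-0.61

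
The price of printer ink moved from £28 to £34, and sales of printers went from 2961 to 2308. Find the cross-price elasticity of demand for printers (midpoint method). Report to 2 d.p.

ΔQ_x = 2308 − 2961 = -653; ΔP_y = 34 − 28 = 6.
Midpoints: P̄_y = 31.00, Q̄_x = 2634.5.
ε_xy = (ΔQ_x/ΔP_y)(P̄_y/Q̄_x) = (-653/6)(31.00/2634.5).
ε_xy < 0, so the goods are complements.

-1.28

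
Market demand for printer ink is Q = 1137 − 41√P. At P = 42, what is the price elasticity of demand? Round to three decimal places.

-0.152

At P = 42, Q = 871.290.
dQ/dP = −41/(2√P) = -3.163.
ε = (dQ/dP)(P/Q) = (-3.163)(42/871.290).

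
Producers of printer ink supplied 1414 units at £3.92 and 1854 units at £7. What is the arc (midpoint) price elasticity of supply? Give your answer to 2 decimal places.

ΔQ = 1854 − 1414 = 440; ΔP = 7 − 3.92 = 3.08.
Midpoints: P̄ = 5.46, Q̄ = 1634.0.
ε_s = (ΔQ/ΔP)(P̄/Q̄) = (440/3.08)(5.46/1634.0).

0.48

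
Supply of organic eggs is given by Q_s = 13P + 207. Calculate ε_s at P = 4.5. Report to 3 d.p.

0.220

At P = 4.5, Q_s = 265.50.
dQ_s/dP = 13.
ε_s = (dQ_s/dP)(P/Q_s) = (13)(4.5/265.50).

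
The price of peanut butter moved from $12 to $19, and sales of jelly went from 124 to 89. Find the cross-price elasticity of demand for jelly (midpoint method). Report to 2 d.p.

ΔQ_x = 89 − 124 = -35; ΔP_y = 19 − 12 = 7.
Midpoints: P̄_y = 15.50, Q̄_x = 106.5.
ε_xy = (ΔQ_x/ΔP_y)(P̄_y/Q̄_x) = (-35/7)(15.50/106.5).

-0.73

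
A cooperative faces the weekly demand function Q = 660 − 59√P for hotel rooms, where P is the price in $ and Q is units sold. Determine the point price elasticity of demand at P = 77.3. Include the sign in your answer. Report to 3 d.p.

At P = 77.3, Q = 141.270.
dQ/dP = −59/(2√P) = -3.355.
ε = (dQ/dP)(P/Q) = (-3.355)(77.3/141.270).
|ε| > 1, so demand is elastic at this price.

-1.836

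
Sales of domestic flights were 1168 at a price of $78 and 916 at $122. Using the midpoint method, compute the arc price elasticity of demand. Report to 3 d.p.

-0.550

ΔQ = 916 − 1168 = -252; ΔP = 122 − 78 = 44.
Midpoints: P̄ = 100.00, Q̄ = 1042.0.
ε = (ΔQ/ΔP)(P̄/Q̄) = (-252/44)(100.00/1042.0).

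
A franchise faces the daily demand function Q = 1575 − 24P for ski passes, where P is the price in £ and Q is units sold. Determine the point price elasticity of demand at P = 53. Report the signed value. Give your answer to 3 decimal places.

-4.198

At P = 53, Q = 303.
dQ/dP = −24.
ε = (dQ/dP)(P/Q) = (-24)(53/303).
|ε| > 1, so demand is elastic at this price.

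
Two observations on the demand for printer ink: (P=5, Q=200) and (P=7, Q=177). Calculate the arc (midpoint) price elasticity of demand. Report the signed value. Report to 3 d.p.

-0.366

ΔQ = 177 − 200 = -23; ΔP = 7 − 5 = 2.
Midpoints: P̄ = 6.00, Q̄ = 188.5.
ε = (ΔQ/ΔP)(P̄/Q̄) = (-23/2)(6.00/188.5).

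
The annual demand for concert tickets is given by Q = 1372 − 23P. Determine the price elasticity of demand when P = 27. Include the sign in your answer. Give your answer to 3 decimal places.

-0.827

At P = 27, Q = 751.
dQ/dP = −23.
ε = (dQ/dP)(P/Q) = (-23)(27/751).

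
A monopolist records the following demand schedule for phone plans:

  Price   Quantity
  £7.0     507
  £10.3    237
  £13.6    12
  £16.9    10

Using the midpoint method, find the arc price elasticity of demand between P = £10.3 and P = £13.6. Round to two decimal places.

-6.54

At P = 10.3, Q = 237; at P = 13.6, Q = 12.
ΔQ = -225, ΔP = 3.3. Midpoints: P̄ = 11.95, Q̄ = 124.5.
ε = (ΔQ/ΔP)(P̄/Q̄) = (-225/3.3)(11.95/124.5).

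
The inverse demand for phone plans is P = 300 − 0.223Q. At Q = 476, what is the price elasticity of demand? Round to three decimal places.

At Q = 476, P = 300 − 0.223(476) = 193.85.
dP/dQ = −0.223, so dQ/dP = 1/(−0.223) = -4.484.
ε = (dQ/dP)(P/Q) = (-4.484)(193.85/476).

-1.826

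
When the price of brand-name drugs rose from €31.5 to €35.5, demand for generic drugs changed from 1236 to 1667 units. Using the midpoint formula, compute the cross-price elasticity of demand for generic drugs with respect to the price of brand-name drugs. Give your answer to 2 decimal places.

ΔQ_x = 1667 − 1236 = 431; ΔP_y = 35.5 − 31.5 = 4.
Midpoints: P̄_y = 33.50, Q̄_x = 1451.5.
ε_xy = (ΔQ_x/ΔP_y)(P̄_y/Q̄_x) = (431/4)(33.50/1451.5).
ε_xy > 0, so the goods are substitutes.

2.49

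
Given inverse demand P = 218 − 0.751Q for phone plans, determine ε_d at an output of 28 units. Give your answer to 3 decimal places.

At Q = 28, P = 218 − 0.751(28) = 196.97.
dP/dQ = −0.751, so dQ/dP = 1/(−0.751) = -1.332.
ε = (dQ/dP)(P/Q) = (-1.332)(196.97/28).

-9.367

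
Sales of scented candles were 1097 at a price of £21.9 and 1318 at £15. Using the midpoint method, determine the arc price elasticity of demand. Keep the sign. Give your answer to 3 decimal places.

ΔQ = 1318 − 1097 = 221; ΔP = 15 − 21.9 = -6.9.
Midpoints: P̄ = 18.45, Q̄ = 1207.5.
ε = (ΔQ/ΔP)(P̄/Q̄) = (221/-6.9)(18.45/1207.5).

-0.489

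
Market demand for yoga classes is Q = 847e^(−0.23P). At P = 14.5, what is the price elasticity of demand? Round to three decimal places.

-3.335

At P = 14.5, Q = 30.166.
dQ/dP = −0.23·847e^(−0.23P) = −0.23Q = -6.938.
ε = (dQ/dP)(P/Q) = (-6.938)(14.5/30.166).
|ε| > 1, so demand is elastic at this price.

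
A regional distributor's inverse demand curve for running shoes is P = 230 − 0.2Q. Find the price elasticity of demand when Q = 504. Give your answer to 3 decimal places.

-1.282

At Q = 504, P = 230 − 0.2(504) = 129.20.
dP/dQ = −0.2, so dQ/dP = 1/(−0.2) = -5.000.
ε = (dQ/dP)(P/Q) = (-5.000)(129.20/504).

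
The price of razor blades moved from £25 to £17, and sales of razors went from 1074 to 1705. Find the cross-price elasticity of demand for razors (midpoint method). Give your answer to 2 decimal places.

ΔQ_x = 1705 − 1074 = 631; ΔP_y = 17 − 25 = -8.
Midpoints: P̄_y = 21.00, Q̄_x = 1389.5.
ε_xy = (ΔQ_x/ΔP_y)(P̄_y/Q̄_x) = (631/-8)(21.00/1389.5).

-1.19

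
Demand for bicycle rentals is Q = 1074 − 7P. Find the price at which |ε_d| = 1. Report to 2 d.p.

76.71

For linear demand Q = a − bP, ε = −bP/(a − bP). |ε| = 1 when bP = a − bP, i.e. P = a/(2b).
P = 1074/(2·7) = 1074/14 = 76.7143.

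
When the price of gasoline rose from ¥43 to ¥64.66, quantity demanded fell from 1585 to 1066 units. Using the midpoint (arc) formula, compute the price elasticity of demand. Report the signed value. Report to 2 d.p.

ΔQ = 1066 − 1585 = -519; ΔP = 64.66 − 43 = 21.66.
Midpoints: P̄ = 53.83, Q̄ = 1325.5.
ε = (ΔQ/ΔP)(P̄/Q̄) = (-519/21.66)(53.83/1325.5).

-0.97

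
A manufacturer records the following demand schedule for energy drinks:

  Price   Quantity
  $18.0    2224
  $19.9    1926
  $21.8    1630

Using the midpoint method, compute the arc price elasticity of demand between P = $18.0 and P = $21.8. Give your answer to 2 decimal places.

At P = 18.0, Q = 2224; at P = 21.8, Q = 1630.
ΔQ = -594, ΔP = 3.8. Midpoints: P̄ = 19.90, Q̄ = 1927.0.
ε = (ΔQ/ΔP)(P̄/Q̄) = (-594/3.8)(19.90/1927.0).

-1.61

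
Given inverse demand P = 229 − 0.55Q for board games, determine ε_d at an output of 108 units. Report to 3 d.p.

At Q = 108, P = 229 − 0.55(108) = 169.60.
dP/dQ = −0.55, so dQ/dP = 1/(−0.55) = -1.818.
ε = (dQ/dP)(P/Q) = (-1.818)(169.60/108).

-2.855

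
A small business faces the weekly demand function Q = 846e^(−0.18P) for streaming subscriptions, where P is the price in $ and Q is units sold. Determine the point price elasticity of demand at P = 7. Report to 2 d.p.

-1.26

At P = 7, Q = 239.971.
dQ/dP = −0.18·846e^(−0.18P) = −0.18Q = -43.195.
ε = (dQ/dP)(P/Q) = (-43.195)(7/239.971).
|ε| > 1, so demand is elastic at this price.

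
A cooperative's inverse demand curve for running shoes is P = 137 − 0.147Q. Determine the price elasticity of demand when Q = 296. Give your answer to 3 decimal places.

At Q = 296, P = 137 − 0.147(296) = 93.49.
dP/dQ = −0.147, so dQ/dP = 1/(−0.147) = -6.803.
ε = (dQ/dP)(P/Q) = (-6.803)(93.49/296).

-2.149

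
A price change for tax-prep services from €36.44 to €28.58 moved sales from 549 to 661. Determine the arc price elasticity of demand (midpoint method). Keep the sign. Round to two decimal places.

-0.77

ΔQ = 661 − 549 = 112; ΔP = 28.58 − 36.44 = -7.86.
Midpoints: P̄ = 32.51, Q̄ = 605.0.
ε = (ΔQ/ΔP)(P̄/Q̄) = (112/-7.86)(32.51/605.0).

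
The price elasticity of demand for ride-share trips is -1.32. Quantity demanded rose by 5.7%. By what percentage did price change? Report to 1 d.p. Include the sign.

%ΔP ≈ %ΔQ / ε = (5.7%)/(-1.32) = -4.32%.

-4.3%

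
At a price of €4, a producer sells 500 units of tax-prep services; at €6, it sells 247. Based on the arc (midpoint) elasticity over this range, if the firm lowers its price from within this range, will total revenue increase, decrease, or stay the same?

increase

Arc ε = (-253/2)(5.00/373.5) ≈ -1.693.
|ε| = 1.69 > 1, so demand is elastic. A price cut therefore raises total revenue.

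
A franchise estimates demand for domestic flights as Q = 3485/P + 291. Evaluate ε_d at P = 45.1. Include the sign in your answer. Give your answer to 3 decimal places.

At P = 45.1, Q = 368.273.
dQ/dP = −3485/P² = -1.713.
ε = (dQ/dP)(P/Q) = (-1.713)(45.1/368.273).

-0.210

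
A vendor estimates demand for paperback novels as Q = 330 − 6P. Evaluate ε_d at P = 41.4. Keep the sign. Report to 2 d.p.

-3.04

At P = 41.4, Q = 81.600.
dQ/dP = −6.
ε = (dQ/dP)(P/Q) = (-6)(41.4/81.600).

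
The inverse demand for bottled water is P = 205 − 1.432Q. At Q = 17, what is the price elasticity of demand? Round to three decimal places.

-7.421

At Q = 17, P = 205 − 1.432(17) = 180.66.
dP/dQ = −1.432, so dQ/dP = 1/(−1.432) = -0.698.
ε = (dQ/dP)(P/Q) = (-0.698)(180.66/17).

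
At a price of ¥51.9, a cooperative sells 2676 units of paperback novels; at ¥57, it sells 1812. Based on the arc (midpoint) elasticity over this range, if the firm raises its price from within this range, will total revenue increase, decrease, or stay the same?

Arc ε = (-864/5.1)(54.45/2244.0) ≈ -4.111.
|ε| = 4.11 > 1, so demand is elastic. A price rise therefore reduces total revenue.

decrease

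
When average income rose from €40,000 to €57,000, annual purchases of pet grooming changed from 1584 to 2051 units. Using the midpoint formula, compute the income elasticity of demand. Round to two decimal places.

0.73

ΔQ = 467, ΔI = 17000. Midpoints: Ī = 48,500, Q̄ = 1817.5.
ε_I = (ΔQ/ΔI)(Ī/Q̄) = (467/17000)(48500/1817.5).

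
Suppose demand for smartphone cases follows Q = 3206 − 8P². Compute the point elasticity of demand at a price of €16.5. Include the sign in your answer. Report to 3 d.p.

-4.237

At P = 16.5, Q = 1028.
dQ/dP = −16P = -264.
ε = (dQ/dP)(P/Q) = (-264)(16.5/1028).
|ε| > 1, so demand is elastic at this price.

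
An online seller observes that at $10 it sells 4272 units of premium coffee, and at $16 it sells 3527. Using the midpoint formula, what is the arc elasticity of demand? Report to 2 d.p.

-0.41

ΔQ = 3527 − 4272 = -745; ΔP = 16 − 10 = 6.
Midpoints: P̄ = 13.00, Q̄ = 3899.5.
ε = (ΔQ/ΔP)(P̄/Q̄) = (-745/6)(13.00/3899.5).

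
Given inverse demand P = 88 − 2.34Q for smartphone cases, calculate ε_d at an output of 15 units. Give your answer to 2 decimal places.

-1.51

At Q = 15, P = 88 − 2.34(15) = 52.90.
dP/dQ = −2.34, so dQ/dP = 1/(−2.34) = -0.427.
ε = (dQ/dP)(P/Q) = (-0.427)(52.90/15).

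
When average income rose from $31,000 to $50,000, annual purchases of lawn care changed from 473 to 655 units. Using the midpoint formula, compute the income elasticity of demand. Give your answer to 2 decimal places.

ΔQ = 182, ΔI = 19000. Midpoints: Ī = 40,500, Q̄ = 564.0.
ε_I = (ΔQ/ΔI)(Ī/Q̄) = (182/19000)(40500/564.0).

0.69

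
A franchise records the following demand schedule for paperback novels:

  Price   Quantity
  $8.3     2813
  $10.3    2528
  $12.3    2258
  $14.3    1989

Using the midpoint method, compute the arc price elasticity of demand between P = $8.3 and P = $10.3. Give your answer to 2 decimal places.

At P = 8.3, Q = 2813; at P = 10.3, Q = 2528.
ΔQ = -285, ΔP = 2.0. Midpoints: P̄ = 9.30, Q̄ = 2670.5.
ε = (ΔQ/ΔP)(P̄/Q̄) = (-285/2.0)(9.30/2670.5).

-0.50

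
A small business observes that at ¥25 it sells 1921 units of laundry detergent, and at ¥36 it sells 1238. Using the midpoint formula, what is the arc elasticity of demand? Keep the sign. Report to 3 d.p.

-1.199

ΔQ = 1238 − 1921 = -683; ΔP = 36 − 25 = 11.
Midpoints: P̄ = 30.50, Q̄ = 1579.5.
ε = (ΔQ/ΔP)(P̄/Q̄) = (-683/11)(30.50/1579.5).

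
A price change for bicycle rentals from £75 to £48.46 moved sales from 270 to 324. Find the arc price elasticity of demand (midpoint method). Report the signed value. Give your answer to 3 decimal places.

ΔQ = 324 − 270 = 54; ΔP = 48.46 − 75 = -26.54.
Midpoints: P̄ = 61.73, Q̄ = 297.0.
ε = (ΔQ/ΔP)(P̄/Q̄) = (54/-26.54)(61.73/297.0).

-0.423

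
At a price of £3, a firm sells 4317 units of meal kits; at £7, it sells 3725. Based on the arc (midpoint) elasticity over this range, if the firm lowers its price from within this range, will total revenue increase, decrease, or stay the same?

decrease

Arc ε = (-592/4)(5.00/4021.0) ≈ -0.184.
|ε| = 0.18 < 1, so demand is inelastic. A price cut therefore reduces total revenue.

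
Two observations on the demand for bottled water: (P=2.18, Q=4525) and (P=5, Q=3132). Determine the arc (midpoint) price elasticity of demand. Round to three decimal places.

ΔQ = 3132 − 4525 = -1393; ΔP = 5 − 2.18 = 2.82.
Midpoints: P̄ = 3.59, Q̄ = 3828.5.
ε = (ΔQ/ΔP)(P̄/Q̄) = (-1393/2.82)(3.59/3828.5).

-0.463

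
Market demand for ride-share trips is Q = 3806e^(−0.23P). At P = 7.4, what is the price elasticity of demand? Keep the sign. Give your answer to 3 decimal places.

-1.702

At P = 7.4, Q = 693.904.
dQ/dP = −0.23·3806e^(−0.23P) = −0.23Q = -159.598.
ε = (dQ/dP)(P/Q) = (-159.598)(7.4/693.904).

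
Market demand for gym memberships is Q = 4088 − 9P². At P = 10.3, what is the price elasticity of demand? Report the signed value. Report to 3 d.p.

At P = 10.3, Q = 3133.190.
dQ/dP = −18P = -185.400.
ε = (dQ/dP)(P/Q) = (-185.400)(10.3/3133.190).

-0.609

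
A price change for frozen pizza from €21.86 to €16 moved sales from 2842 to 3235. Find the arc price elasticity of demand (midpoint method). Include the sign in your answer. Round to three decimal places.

ΔQ = 3235 − 2842 = 393; ΔP = 16 − 21.86 = -5.86.
Midpoints: P̄ = 18.93, Q̄ = 3038.5.
ε = (ΔQ/ΔP)(P̄/Q̄) = (393/-5.86)(18.93/3038.5).

-0.418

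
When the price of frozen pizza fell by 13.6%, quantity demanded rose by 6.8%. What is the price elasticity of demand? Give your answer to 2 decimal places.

-0.50

ε = %ΔQ / %ΔP = (6.8)/(-13.6) = -0.500.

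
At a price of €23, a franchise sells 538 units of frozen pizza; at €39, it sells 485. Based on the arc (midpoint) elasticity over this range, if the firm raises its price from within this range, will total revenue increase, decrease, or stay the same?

Arc ε = (-53/16)(31.00/511.5) ≈ -0.201.
|ε| = 0.20 < 1, so demand is inelastic. A price rise therefore raises total revenue.

increase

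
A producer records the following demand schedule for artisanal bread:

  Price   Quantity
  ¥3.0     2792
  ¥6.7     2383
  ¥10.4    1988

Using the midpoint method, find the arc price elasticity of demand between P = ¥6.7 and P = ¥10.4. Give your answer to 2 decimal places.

-0.42

At P = 6.7, Q = 2383; at P = 10.4, Q = 1988.
ΔQ = -395, ΔP = 3.7. Midpoints: P̄ = 8.55, Q̄ = 2185.5.
ε = (ΔQ/ΔP)(P̄/Q̄) = (-395/3.7)(8.55/2185.5).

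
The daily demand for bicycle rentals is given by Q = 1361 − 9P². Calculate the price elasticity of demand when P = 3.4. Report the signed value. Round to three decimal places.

-0.166

At P = 3.4, Q = 1256.960.
dQ/dP = −18P = -61.200.
ε = (dQ/dP)(P/Q) = (-61.200)(3.4/1256.960).
|ε| < 1, so demand is inelastic at this price.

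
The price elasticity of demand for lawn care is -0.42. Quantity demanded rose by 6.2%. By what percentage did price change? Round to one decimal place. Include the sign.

-14.8%

%ΔP ≈ %ΔQ / ε = (6.2%)/(-0.42) = -14.76%.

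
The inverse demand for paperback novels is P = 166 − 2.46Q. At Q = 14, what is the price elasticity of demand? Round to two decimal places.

At Q = 14, P = 166 − 2.46(14) = 131.56.
dP/dQ = −2.46, so dQ/dP = 1/(−2.46) = -0.407.
ε = (dQ/dP)(P/Q) = (-0.407)(131.56/14).

-3.82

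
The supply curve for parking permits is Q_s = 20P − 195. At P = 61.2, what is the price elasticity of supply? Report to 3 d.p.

At P = 61.2, Q_s = 1029.
dQ_s/dP = 20.
ε_s = (dQ_s/dP)(P/Q_s) = (20)(61.2/1029).

1.190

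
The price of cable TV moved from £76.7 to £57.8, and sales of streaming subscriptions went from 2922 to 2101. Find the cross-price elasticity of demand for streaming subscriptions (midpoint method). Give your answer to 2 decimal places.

ΔQ_x = 2101 − 2922 = -821; ΔP_y = 57.8 − 76.7 = -18.9.
Midpoints: P̄_y = 67.25, Q̄_x = 2511.5.
ε_xy = (ΔQ_x/ΔP_y)(P̄_y/Q̄_x) = (-821/-18.9)(67.25/2511.5).

1.16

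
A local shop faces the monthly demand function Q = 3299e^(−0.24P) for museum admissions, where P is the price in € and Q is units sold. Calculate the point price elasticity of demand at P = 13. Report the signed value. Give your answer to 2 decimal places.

-3.12

At P = 13, Q = 145.674.
dQ/dP = −0.24·3299e^(−0.24P) = −0.24Q = -34.962.
ε = (dQ/dP)(P/Q) = (-34.962)(13/145.674).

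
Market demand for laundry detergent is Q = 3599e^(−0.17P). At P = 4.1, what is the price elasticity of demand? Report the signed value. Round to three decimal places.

-0.697

At P = 4.1, Q = 1792.580.
dQ/dP = −0.17·3599e^(−0.17P) = −0.17Q = -304.739.
ε = (dQ/dP)(P/Q) = (-304.739)(4.1/1792.580).
|ε| < 1, so demand is inelastic at this price.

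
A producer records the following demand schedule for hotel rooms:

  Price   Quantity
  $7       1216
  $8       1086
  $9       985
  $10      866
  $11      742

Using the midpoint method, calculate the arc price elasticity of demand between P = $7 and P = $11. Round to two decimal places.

-1.09

At P = 7, Q = 1216; at P = 11, Q = 742.
ΔQ = -474, ΔP = 4. Midpoints: P̄ = 9.00, Q̄ = 979.0.
ε = (ΔQ/ΔP)(P̄/Q̄) = (-474/4)(9.00/979.0).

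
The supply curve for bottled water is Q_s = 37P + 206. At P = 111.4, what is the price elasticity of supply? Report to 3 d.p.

At P = 111.4, Q_s = 4327.80.
dQ_s/dP = 37.
ε_s = (dQ_s/dP)(P/Q_s) = (37)(111.4/4327.80).

0.952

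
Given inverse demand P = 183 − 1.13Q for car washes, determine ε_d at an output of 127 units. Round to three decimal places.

At Q = 127, P = 183 − 1.13(127) = 39.49.
dP/dQ = −1.13, so dQ/dP = 1/(−1.13) = -0.885.
ε = (dQ/dP)(P/Q) = (-0.885)(39.49/127).

-0.275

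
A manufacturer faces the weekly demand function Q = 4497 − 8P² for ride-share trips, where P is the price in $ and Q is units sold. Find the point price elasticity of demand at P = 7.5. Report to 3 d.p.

-0.222

At P = 7.5, Q = 4047.
dQ/dP = −16P = -120.
ε = (dQ/dP)(P/Q) = (-120)(7.5/4047).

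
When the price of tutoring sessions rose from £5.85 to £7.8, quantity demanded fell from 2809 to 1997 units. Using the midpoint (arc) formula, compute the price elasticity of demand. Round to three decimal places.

ΔQ = 1997 − 2809 = -812; ΔP = 7.8 − 5.85 = 1.95.
Midpoints: P̄ = 6.82, Q̄ = 2403.0.
ε = (ΔQ/ΔP)(P̄/Q̄) = (-812/1.95)(6.82/2403.0).

-1.183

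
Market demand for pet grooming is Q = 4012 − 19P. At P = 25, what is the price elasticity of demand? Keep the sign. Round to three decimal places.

At P = 25, Q = 3537.
dQ/dP = −19.
ε = (dQ/dP)(P/Q) = (-19)(25/3537).

-0.134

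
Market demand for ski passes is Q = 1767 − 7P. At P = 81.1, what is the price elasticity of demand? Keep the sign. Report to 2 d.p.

-0.47

At P = 81.1, Q = 1199.300.
dQ/dP = −7.
ε = (dQ/dP)(P/Q) = (-7)(81.1/1199.300).
|ε| < 1, so demand is inelastic at this price.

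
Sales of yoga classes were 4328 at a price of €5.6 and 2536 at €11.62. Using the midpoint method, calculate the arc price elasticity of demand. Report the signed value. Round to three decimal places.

ΔQ = 2536 − 4328 = -1792; ΔP = 11.62 − 5.6 = 6.02.
Midpoints: P̄ = 8.61, Q̄ = 3432.0.
ε = (ΔQ/ΔP)(P̄/Q̄) = (-1792/6.02)(8.61/3432.0).

-0.747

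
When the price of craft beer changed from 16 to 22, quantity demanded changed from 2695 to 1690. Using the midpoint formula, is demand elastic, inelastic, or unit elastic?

Arc ε ≈ -1.452.
|ε| = 1.45 > 1.

elastic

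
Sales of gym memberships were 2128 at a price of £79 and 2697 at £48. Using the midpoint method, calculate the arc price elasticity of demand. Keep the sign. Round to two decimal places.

-0.48

ΔQ = 2697 − 2128 = 569; ΔP = 48 − 79 = -31.
Midpoints: P̄ = 63.50, Q̄ = 2412.5.
ε = (ΔQ/ΔP)(P̄/Q̄) = (569/-31)(63.50/2412.5).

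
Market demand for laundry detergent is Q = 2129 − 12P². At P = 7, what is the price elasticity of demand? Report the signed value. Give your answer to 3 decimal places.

At P = 7, Q = 1541.
dQ/dP = −24P = -168.
ε = (dQ/dP)(P/Q) = (-168)(7/1541).
|ε| < 1, so demand is inelastic at this price.

-0.763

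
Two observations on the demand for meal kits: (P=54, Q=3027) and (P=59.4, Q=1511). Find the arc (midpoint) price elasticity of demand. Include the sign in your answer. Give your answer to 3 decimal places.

-7.015

ΔQ = 1511 − 3027 = -1516; ΔP = 59.4 − 54 = 5.4.
Midpoints: P̄ = 56.70, Q̄ = 2269.0.
ε = (ΔQ/ΔP)(P̄/Q̄) = (-1516/5.4)(56.70/2269.0).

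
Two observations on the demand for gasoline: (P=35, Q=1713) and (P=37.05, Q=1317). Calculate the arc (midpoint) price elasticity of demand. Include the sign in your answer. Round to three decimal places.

-4.593

ΔQ = 1317 − 1713 = -396; ΔP = 37.05 − 35 = 2.05.
Midpoints: P̄ = 36.02, Q̄ = 1515.0.
ε = (ΔQ/ΔP)(P̄/Q̄) = (-396/2.05)(36.02/1515.0).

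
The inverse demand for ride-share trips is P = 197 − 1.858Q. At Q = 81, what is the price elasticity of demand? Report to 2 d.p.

At Q = 81, P = 197 − 1.858(81) = 46.50.
dP/dQ = −1.858, so dQ/dP = 1/(−1.858) = -0.538.
ε = (dQ/dP)(P/Q) = (-0.538)(46.50/81).

-0.31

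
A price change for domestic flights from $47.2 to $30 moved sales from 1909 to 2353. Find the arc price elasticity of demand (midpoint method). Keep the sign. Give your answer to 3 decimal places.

-0.468

ΔQ = 2353 − 1909 = 444; ΔP = 30 − 47.2 = -17.2.
Midpoints: P̄ = 38.60, Q̄ = 2131.0.
ε = (ΔQ/ΔP)(P̄/Q̄) = (444/-17.2)(38.60/2131.0).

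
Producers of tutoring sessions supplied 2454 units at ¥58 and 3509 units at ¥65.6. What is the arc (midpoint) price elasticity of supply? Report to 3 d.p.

2.877

ΔQ = 3509 − 2454 = 1055; ΔP = 65.6 − 58 = 7.6.
Midpoints: P̄ = 61.80, Q̄ = 2981.5.
ε_s = (ΔQ/ΔP)(P̄/Q̄) = (1055/7.6)(61.80/2981.5).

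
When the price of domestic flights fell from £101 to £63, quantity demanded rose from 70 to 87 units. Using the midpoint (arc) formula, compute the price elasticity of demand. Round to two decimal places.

-0.47

ΔQ = 87 − 70 = 17; ΔP = 63 − 101 = -38.
Midpoints: P̄ = 82.00, Q̄ = 78.5.
ε = (ΔQ/ΔP)(P̄/Q̄) = (17/-38)(82.00/78.5).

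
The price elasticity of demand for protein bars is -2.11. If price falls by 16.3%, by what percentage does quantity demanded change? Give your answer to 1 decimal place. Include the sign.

34.4%

%ΔQ ≈ ε × %ΔP = (-2.11)(-16.3%) = 34.39%.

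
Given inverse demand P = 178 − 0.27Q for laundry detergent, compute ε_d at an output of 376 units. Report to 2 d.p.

-0.75

At Q = 376, P = 178 − 0.27(376) = 76.48.
dP/dQ = −0.27, so dQ/dP = 1/(−0.27) = -3.704.
ε = (dQ/dP)(P/Q) = (-3.704)(76.48/376).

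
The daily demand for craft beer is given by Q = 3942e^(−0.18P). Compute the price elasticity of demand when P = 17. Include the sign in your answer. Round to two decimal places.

At P = 17, Q = 184.831.
dQ/dP = −0.18·3942e^(−0.18P) = −0.18Q = -33.270.
ε = (dQ/dP)(P/Q) = (-33.270)(17/184.831).

-3.06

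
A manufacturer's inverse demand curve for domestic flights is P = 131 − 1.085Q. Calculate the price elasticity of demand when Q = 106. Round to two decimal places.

-0.14

At Q = 106, P = 131 − 1.085(106) = 15.99.
dP/dQ = −1.085, so dQ/dP = 1/(−1.085) = -0.922.
ε = (dQ/dP)(P/Q) = (-0.922)(15.99/106).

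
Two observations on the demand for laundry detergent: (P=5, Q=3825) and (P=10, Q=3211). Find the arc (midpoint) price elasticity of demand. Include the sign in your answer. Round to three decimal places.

ΔQ = 3211 − 3825 = -614; ΔP = 10 − 5 = 5.
Midpoints: P̄ = 7.50, Q̄ = 3518.0.
ε = (ΔQ/ΔP)(P̄/Q̄) = (-614/5)(7.50/3518.0).

-0.262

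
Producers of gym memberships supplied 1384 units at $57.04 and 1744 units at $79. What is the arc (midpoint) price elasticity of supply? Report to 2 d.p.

0.71

ΔQ = 1744 − 1384 = 360; ΔP = 79 − 57.04 = 21.96.
Midpoints: P̄ = 68.02, Q̄ = 1564.0.
ε_s = (ΔQ/ΔP)(P̄/Q̄) = (360/21.96)(68.02/1564.0).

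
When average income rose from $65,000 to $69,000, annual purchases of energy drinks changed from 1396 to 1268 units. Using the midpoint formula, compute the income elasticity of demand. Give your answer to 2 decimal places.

-1.61

ΔQ = -128, ΔI = 4000. Midpoints: Ī = 67,000, Q̄ = 1332.0.
ε_I = (ΔQ/ΔI)(Ī/Q̄) = (-128/4000)(67000/1332.0).
ε_I < 0, so the good is inferior.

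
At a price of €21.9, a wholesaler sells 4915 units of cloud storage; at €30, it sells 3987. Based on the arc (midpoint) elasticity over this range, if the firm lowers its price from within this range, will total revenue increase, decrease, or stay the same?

decrease

Arc ε = (-928/8.1)(25.95/4451.0) ≈ -0.668.
|ε| = 0.67 < 1, so demand is inelastic. A price cut therefore reduces total revenue.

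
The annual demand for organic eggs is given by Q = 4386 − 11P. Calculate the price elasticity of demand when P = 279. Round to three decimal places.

-2.330

At P = 279, Q = 1317.
dQ/dP = −11.
ε = (dQ/dP)(P/Q) = (-11)(279/1317).
|ε| > 1, so demand is elastic at this price.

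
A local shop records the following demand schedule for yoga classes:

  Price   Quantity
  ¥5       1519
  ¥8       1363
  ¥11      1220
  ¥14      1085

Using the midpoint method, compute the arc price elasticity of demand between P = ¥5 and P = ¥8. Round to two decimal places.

At P = 5, Q = 1519; at P = 8, Q = 1363.
ΔQ = -156, ΔP = 3. Midpoints: P̄ = 6.50, Q̄ = 1441.0.
ε = (ΔQ/ΔP)(P̄/Q̄) = (-156/3)(6.50/1441.0).

-0.23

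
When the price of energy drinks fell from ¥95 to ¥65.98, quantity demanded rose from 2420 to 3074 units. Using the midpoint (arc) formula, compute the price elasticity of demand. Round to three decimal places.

-0.660

ΔQ = 3074 − 2420 = 654; ΔP = 65.98 − 95 = -29.02.
Midpoints: P̄ = 80.49, Q̄ = 2747.0.
ε = (ΔQ/ΔP)(P̄/Q̄) = (654/-29.02)(80.49/2747.0).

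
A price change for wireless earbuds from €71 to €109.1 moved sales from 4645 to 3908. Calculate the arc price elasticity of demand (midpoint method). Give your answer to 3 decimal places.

-0.407

ΔQ = 3908 − 4645 = -737; ΔP = 109.1 − 71 = 38.1.
Midpoints: P̄ = 90.05, Q̄ = 4276.5.
ε = (ΔQ/ΔP)(P̄/Q̄) = (-737/38.1)(90.05/4276.5).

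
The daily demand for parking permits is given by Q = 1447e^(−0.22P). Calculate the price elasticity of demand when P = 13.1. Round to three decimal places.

At P = 13.1, Q = 81.065.
dQ/dP = −0.22·1447e^(−0.22P) = −0.22Q = -17.834.
ε = (dQ/dP)(P/Q) = (-17.834)(13.1/81.065).
|ε| > 1, so demand is elastic at this price.

-2.882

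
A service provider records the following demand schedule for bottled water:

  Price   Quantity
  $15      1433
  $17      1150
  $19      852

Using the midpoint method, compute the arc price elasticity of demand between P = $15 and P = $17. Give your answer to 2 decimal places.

-1.75

At P = 15, Q = 1433; at P = 17, Q = 1150.
ΔQ = -283, ΔP = 2. Midpoints: P̄ = 16.00, Q̄ = 1291.5.
ε = (ΔQ/ΔP)(P̄/Q̄) = (-283/2)(16.00/1291.5).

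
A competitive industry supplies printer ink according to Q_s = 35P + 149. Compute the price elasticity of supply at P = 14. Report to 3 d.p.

0.767

At P = 14, Q_s = 639.
dQ_s/dP = 35.
ε_s = (dQ_s/dP)(P/Q_s) = (35)(14/639).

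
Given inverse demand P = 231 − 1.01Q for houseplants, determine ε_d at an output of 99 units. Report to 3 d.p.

At Q = 99, P = 231 − 1.01(99) = 131.01.
dP/dQ = −1.01, so dQ/dP = 1/(−1.01) = -0.990.
ε = (dQ/dP)(P/Q) = (-0.990)(131.01/99).

-1.310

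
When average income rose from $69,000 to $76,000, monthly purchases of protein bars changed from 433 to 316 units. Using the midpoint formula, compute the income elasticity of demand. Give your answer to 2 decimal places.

-3.24

ΔQ = -117, ΔI = 7000. Midpoints: Ī = 72,500, Q̄ = 374.5.
ε_I = (ΔQ/ΔI)(Ī/Q̄) = (-117/7000)(72500/374.5).
ε_I < 0, so the good is inferior.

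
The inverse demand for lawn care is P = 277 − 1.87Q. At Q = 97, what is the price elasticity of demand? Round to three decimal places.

At Q = 97, P = 277 − 1.87(97) = 95.61.
dP/dQ = −1.87, so dQ/dP = 1/(−1.87) = -0.535.
ε = (dQ/dP)(P/Q) = (-0.535)(95.61/97).

-0.527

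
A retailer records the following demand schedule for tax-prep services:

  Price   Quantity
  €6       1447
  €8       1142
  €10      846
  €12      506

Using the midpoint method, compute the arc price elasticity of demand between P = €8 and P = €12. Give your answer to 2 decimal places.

At P = 8, Q = 1142; at P = 12, Q = 506.
ΔQ = -636, ΔP = 4. Midpoints: P̄ = 10.00, Q̄ = 824.0.
ε = (ΔQ/ΔP)(P̄/Q̄) = (-636/4)(10.00/824.0).

-1.93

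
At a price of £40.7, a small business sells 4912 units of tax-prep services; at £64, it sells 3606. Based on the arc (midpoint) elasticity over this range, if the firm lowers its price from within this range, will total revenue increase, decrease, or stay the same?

decrease

Arc ε = (-1306/23.3)(52.35/4259.0) ≈ -0.689.
|ε| = 0.69 < 1, so demand is inelastic. A price cut therefore reduces total revenue.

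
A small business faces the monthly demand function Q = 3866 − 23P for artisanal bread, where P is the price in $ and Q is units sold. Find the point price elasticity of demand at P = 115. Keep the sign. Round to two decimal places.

At P = 115, Q = 1221.
dQ/dP = −23.
ε = (dQ/dP)(P/Q) = (-23)(115/1221).
|ε| > 1, so demand is elastic at this price.

-2.17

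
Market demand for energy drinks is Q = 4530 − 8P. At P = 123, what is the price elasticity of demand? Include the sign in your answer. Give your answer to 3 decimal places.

At P = 123, Q = 3546.
dQ/dP = −8.
ε = (dQ/dP)(P/Q) = (-8)(123/3546).

-0.277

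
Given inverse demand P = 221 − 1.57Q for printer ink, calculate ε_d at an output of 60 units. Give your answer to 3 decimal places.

-1.346

At Q = 60, P = 221 − 1.57(60) = 126.80.
dP/dQ = −1.57, so dQ/dP = 1/(−1.57) = -0.637.
ε = (dQ/dP)(P/Q) = (-0.637)(126.80/60).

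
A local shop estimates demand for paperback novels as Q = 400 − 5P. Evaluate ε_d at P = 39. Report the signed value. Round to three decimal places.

-0.951

At P = 39, Q = 205.
dQ/dP = −5.
ε = (dQ/dP)(P/Q) = (-5)(39/205).
|ε| < 1, so demand is inelastic at this price.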